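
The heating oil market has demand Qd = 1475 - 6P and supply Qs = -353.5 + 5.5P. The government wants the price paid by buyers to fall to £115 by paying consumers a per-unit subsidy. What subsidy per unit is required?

Required subsidy s = £92 per unit

At a buyer price of 115, quantity demanded is 1475 − 6·115 = 785.
Sellers supply 785 only when they receive Ps with -353.5 + 5.5·Ps = 785, i.e. Ps = 207.
s = Ps − Pb = 207 − 115 = 92.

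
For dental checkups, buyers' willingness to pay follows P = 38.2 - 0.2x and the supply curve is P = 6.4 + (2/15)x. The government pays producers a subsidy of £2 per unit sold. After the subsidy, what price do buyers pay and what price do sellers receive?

Pre-subsidy: 38.2 - 0.2x = 6.4 + (2/15)x gives x* = 95.4 and P* = 19.12.
With the subsidy, sellers receive Ps = Pb + 2 for each unit, where Pb is the price buyers pay.
On the curves, Pb = 38.2 - 0.2x and Ps = 6.4 + (2/15)x; the wedge Ps − Pb = 2 gives 6.4 + (2/15)x − (38.2 - 0.2x) = 2, so x' = 101.4.
Then Pb = 38.2 − 0.2·101.4 = 17.92 and Ps = 6.4 + (2/15)·101.4 = 19.92.

Buyers pay £17.92; sellers receive £19.92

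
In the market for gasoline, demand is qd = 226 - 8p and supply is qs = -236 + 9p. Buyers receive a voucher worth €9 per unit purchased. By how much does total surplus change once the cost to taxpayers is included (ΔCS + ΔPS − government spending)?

Net change in total surplus = -2916/17

Pre-subsidy: 226 - 8p = -236 + 9p gives p* = 462/17, q* = 146/17.
With the rebate, buyers effectively pay pb = ps − 9, where ps is the price sellers receive.
Demand in terms of ps becomes qd = 226 − 8(ps − 9) = 298 - 8ps. Setting this equal to supply: 298 - 8ps = -236 + 9ps, so ps = 534/17.
Buyers pay pb = 534/17 − 9 = 381/17; q' = -236 + 9·(534/17) = 794/17.
ΔCS = ½(146/17 + 794/17)(462/17 − 381/17) = 38070/289; ΔPS = ½(146/17 + 794/17)(534/17 − 462/17) = 33840/289.
Government spending = 9 × 794/17 = 7146/17.
Net change = 38070/289 + 33840/289 − 7146/17 = -2916/17. The loss equals the DWL triangle ½·9·648/17.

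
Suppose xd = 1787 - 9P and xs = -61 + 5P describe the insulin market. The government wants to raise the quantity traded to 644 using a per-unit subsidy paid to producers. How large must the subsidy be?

Required subsidy s = 14 per unit

At x = 644, invert demand for the buyer price: Pb = (1787 − 644)/9 = 127; invert supply for the seller price: Ps = (644 − (-61))/5 = 141.
The subsidy must fill the gap: s = Ps − Pb = 141 − 127 = 14.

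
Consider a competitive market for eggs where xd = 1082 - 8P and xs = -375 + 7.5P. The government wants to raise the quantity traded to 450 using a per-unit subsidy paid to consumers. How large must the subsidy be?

At x = 450, invert demand for the buyer price: Pb = (1082 − 450)/8 = 79; invert supply for the seller price: Ps = (450 − (-375))/7.5 = 110.
The subsidy must fill the gap: s = Ps − Pb = 110 − 79 = 31.

Required subsidy s = 31 per unit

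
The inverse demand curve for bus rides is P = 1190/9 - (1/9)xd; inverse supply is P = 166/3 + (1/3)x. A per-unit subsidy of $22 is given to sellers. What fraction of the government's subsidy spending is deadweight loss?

Pre-subsidy: 1190/9 - (1/9)x = 166/3 + (1/3)x gives x* = 173 and P* = 113.
With the subsidy, sellers receive Ps = Pb + 22 for each unit, where Pb is the price buyers pay.
On the curves, Pb = 1190/9 - (1/9)x and Ps = 166/3 + (1/3)x; the wedge Ps − Pb = 22 gives 166/3 + (1/3)x − (1190/9 - (1/9)x) = 22, so x' = 222.5.
Then Pb = 1190/9 − (1/9)·222.5 = 107.5 and Ps = 166/3 + (1/3)·222.5 = 129.5.
ΔCS = ½(173 + 222.5)(113 − 107.5) = 1087.625; ΔPS = ½(173 + 222.5)(129.5 − 113) = 3262.875.
Government spending = 22 × 222.5 = 4895.
DWL = ½ × 22 × (222.5 − 173) = 544.5; fraction = 544.5 / 4895 = 99/890.

DWL / government spending = 99/890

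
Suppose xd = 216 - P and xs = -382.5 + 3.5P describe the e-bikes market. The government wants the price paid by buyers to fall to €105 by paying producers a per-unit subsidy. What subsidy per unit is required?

Required subsidy s = €36 per unit

At a buyer price of 105, quantity demanded is 216 − 1·105 = 111.
Sellers supply 111 only when they receive Ps with -382.5 + 3.5·Ps = 111, i.e. Ps = 141.
s = Ps − Pb = 141 − 105 = 36.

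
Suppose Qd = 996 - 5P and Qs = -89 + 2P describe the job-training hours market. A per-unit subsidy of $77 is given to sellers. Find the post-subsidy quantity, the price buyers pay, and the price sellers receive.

Q' = 331; buyers pay $133; sellers receive $210

Pre-subsidy: 996 - 5P = -89 + 2P gives P* = 155, Q* = 221.
With the subsidy, sellers receive Ps = Pb + 77 for each unit, where Pb is the price buyers pay.
Supply in terms of Pb becomes Qs = -89 + 2(Pb + 77) = 65 + 2Pb. Setting this equal to demand: 996 - 5Pb = 65 + 2Pb, so Pb = 133.
Sellers receive Ps = 133 + 77 = 210; Q' = 996 − 5·133 = 331.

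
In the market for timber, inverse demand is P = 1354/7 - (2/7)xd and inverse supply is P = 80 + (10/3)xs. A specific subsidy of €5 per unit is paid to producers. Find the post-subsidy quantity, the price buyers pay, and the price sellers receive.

Pre-subsidy: 1354/7 - (2/7)x = 80 + (10/3)x gives x* = 1191/38 and P* = 3505/19.
With the subsidy, sellers receive Ps = Pb + 5 for each unit, where Pb is the price buyers pay.
On the curves, Pb = 1354/7 - (2/7)x and Ps = 80 + (10/3)x; the wedge Ps − Pb = 5 gives 80 + (10/3)x − (1354/7 - (2/7)x) = 5, so x' = 2487/76.
Then Pb = 1354/7 − (2/7)·(2487/76) = 6995/38 and Ps = 80 + (10/3)·(2487/76) = 7185/38.

x' = 2487/76; buyers pay 6995/38; sellers receive 7185/38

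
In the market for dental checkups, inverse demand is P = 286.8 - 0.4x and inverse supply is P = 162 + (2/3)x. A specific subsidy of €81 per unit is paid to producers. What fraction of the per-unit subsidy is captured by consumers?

Consumer share = 0.375

Pre-subsidy: 286.8 - 0.4x = 162 + (2/3)x gives x* = 117 and P* = 240.
With the subsidy, sellers receive Ps = Pb + 81 for each unit, where Pb is the price buyers pay.
On the curves, Pb = 286.8 - 0.4x and Ps = 162 + (2/3)x; the wedge Ps − Pb = 81 gives 162 + (2/3)x − (286.8 - 0.4x) = 81, so x' = 192.9375.
Then Pb = 286.8 − 0.4·192.9375 = 209.625 and Ps = 162 + (2/3)·192.9375 = 290.625.
Buyers' price falls by P* − Pb = 240 − 209.625 = 30.375; sellers' price rises by Ps − P* = 290.625 − 240 = 50.625.
So consumers capture 30.375/81 = 0.375 of each unit of subsidy.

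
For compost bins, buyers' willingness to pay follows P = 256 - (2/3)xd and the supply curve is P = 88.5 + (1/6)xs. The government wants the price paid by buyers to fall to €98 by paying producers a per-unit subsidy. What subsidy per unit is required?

Required subsidy s = €30 per unit

At a buyer price of 98, quantity demanded is 384 − 1.5·98 = 237.
Sellers supply 237 only when they receive Ps = 88.5 + (1/6)·237 = 128.
s = Ps − Pb = 128 − 98 = 30.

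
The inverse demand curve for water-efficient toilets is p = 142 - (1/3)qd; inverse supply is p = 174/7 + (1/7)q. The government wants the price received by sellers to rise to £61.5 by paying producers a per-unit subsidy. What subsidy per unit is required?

At a seller price of 61.5, quantity supplied is -174 + 7·61.5 = 256.5.
Buyers absorb 256.5 only when they pay pb = 142 − (1/3)·256.5 = 56.5.
s = ps − pb = 61.5 − 56.5 = 5.

Required subsidy s = £5 per unit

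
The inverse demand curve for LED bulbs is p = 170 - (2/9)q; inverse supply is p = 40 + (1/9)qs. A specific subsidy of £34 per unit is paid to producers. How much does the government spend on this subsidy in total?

Government cost = £16728

Pre-subsidy: 170 - (2/9)q = 40 + (1/9)q gives q* = 390 and p* = 250/3.
With the subsidy, sellers receive ps = pb + 34 for each unit, where pb is the price buyers pay.
On the curves, pb = 170 - (2/9)q and ps = 40 + (1/9)q; the wedge ps − pb = 34 gives 40 + (1/9)q − (170 - (2/9)q) = 34, so q' = 492.
Then pb = 170 − (2/9)·492 = 182/3 and ps = 40 + (1/9)·492 = 284/3.
Government outlay = subsidy × quantity = 34 × 492 = 16728.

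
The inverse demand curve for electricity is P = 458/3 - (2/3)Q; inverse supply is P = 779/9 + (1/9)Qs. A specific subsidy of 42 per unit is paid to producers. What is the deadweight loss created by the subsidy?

Pre-subsidy: 458/3 - (2/3)Q = 779/9 + (1/9)Q gives Q* = 85 and P* = 96.
With the subsidy, sellers receive Ps = Pb + 42 for each unit, where Pb is the price buyers pay.
On the curves, Pb = 458/3 - (2/3)Q and Ps = 779/9 + (1/9)Q; the wedge Ps − Pb = 42 gives 779/9 + (1/9)Q − (458/3 - (2/3)Q) = 42, so Q' = 139.
Then Pb = 458/3 − (2/3)·139 = 60 and Ps = 779/9 + (1/9)·139 = 102.
The subsidy expands output by 139 − 85 = 54 past the efficient level; on those units the gap between marginal cost and willingness to pay runs from 0 up to 42.
DWL = ½ × 42 × 54 = 1134.

Deadweight loss = 1134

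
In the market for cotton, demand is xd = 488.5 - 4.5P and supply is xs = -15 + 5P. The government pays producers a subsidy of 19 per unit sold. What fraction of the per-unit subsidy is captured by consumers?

Pre-subsidy: 488.5 - 4.5P = -15 + 5P gives P* = 53, x* = 250.
With the subsidy, sellers receive Ps = Pb + 19 for each unit, where Pb is the price buyers pay.
Supply in terms of Pb becomes xs = -15 + 5(Pb + 19) = 80 + 5Pb. Setting this equal to demand: 488.5 - 4.5Pb = 80 + 5Pb, so Pb = 43.
Sellers receive Ps = 43 + 19 = 62; x' = 488.5 − 4.5·43 = 295.
Buyers' price falls by P* − Pb = 53 − 43 = 10; sellers' price rises by Ps − P* = 62 − 53 = 9.
So consumers capture 10/19 = 10/19 of each unit of subsidy.

Consumer share = 10/19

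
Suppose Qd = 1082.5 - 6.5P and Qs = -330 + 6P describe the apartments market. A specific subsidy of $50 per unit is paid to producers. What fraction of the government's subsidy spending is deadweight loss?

Pre-subsidy: 1082.5 - 6.5P = -330 + 6P gives P* = 113, Q* = 348.
With the subsidy, sellers receive Ps = Pb + 50 for each unit, where Pb is the price buyers pay.
Supply in terms of Pb becomes Qs = -330 + 6(Pb + 50) = -30 + 6Pb. Setting this equal to demand: 1082.5 - 6.5Pb = -30 + 6Pb, so Pb = 89.
Sellers receive Ps = 89 + 50 = 139; Q' = 1082.5 − 6.5·89 = 504.
ΔCS = ½(348 + 504)(113 − 89) = 10224; ΔPS = ½(348 + 504)(139 − 113) = 11076.
Government spending = 50 × 504 = 25200.
DWL = ½ × 50 × (504 − 348) = 3900; fraction = 3900 / 25200 = 13/84.

DWL / government spending = 13/84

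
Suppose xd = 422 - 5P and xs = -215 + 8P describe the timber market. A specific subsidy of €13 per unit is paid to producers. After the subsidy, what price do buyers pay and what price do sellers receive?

Buyers pay €41; sellers receive €54

Pre-subsidy: 422 - 5P = -215 + 8P gives P* = 49, x* = 177.
With the subsidy, sellers receive Ps = Pb + 13 for each unit, where Pb is the price buyers pay.
Supply in terms of Pb becomes xs = -215 + 8(Pb + 13) = -111 + 8Pb. Setting this equal to demand: 422 - 5Pb = -111 + 8Pb, so Pb = 41.
Sellers receive Ps = 41 + 13 = 54; x' = 422 − 5·41 = 217.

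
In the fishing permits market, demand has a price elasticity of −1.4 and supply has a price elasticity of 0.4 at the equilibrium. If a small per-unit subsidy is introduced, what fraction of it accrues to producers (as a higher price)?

Producer share = 7/9

For a small subsidy around the equilibrium, the benefit split depends on the relative slopes, which at a point are proportional to the elasticities.
Buyer share = εs/(εs + |εd|) = 0.4/(0.4 + 1.4) = 2/9; seller share = |εd|/(εs + |εd|) = 7/9.
So producers capture 7/9 of the subsidy.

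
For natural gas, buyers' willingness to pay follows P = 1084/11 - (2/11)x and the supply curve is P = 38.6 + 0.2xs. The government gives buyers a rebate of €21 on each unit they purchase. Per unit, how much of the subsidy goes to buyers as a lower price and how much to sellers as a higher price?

Buyers gain €10 per unit; sellers gain €11 per unit

Pre-subsidy: 1084/11 - (2/11)x = 38.6 + 0.2x gives x* = 157 and P* = 70.
With the rebate, buyers effectively pay Pb = Ps − 21, where Ps is the price sellers receive.
On the curves, Pb = 1084/11 - (2/11)x and Ps = 38.6 + 0.2x; the wedge Ps − Pb = 21 gives 38.6 + 0.2x − (1084/11 - (2/11)x) = 21, so x' = 212.
Then Pb = 1084/11 − (2/11)·212 = 60 and Ps = 38.6 + 0.2·212 = 81.
Buyers' price falls by P* − Pb = 70 − 60 = 10; sellers' price rises by Ps − P* = 81 − 70 = 11.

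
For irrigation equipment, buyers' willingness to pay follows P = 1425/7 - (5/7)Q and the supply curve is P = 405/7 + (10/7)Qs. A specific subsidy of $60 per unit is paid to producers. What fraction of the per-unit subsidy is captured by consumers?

Pre-subsidy: 1425/7 - (5/7)Q = 405/7 + (10/7)Q gives Q* = 68 and P* = 155.
With the subsidy, sellers receive Ps = Pb + 60 for each unit, where Pb is the price buyers pay.
On the curves, Pb = 1425/7 - (5/7)Q and Ps = 405/7 + (10/7)Q; the wedge Ps − Pb = 60 gives 405/7 + (10/7)Q − (1425/7 - (5/7)Q) = 60, so Q' = 96.
Then Pb = 1425/7 − (5/7)·96 = 135 and Ps = 405/7 + (10/7)·96 = 195.
Buyers' price falls by P* − Pb = 155 − 135 = 20; sellers' price rises by Ps − P* = 195 − 155 = 40.
So consumers capture 20/60 = 1/3 of each unit of subsidy.

Consumer share = 1/3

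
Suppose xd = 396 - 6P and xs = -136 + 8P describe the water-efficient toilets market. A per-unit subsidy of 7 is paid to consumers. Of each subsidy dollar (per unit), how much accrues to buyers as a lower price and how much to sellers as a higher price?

Buyers gain 4 per unit; sellers gain 3 per unit

Pre-subsidy: 396 - 6P = -136 + 8P gives P* = 38, x* = 168.
With the rebate, buyers effectively pay Pb = Ps − 7, where Ps is the price sellers receive.
Demand in terms of Ps becomes xd = 396 − 6(Ps − 7) = 438 - 6Ps. Setting this equal to supply: 438 - 6Ps = -136 + 8Ps, so Ps = 41.
Buyers pay Pb = 41 − 7 = 34; x' = -136 + 8·41 = 192.
Buyers' price falls by P* − Pb = 38 − 34 = 4; sellers' price rises by Ps − P* = 41 − 38 = 3.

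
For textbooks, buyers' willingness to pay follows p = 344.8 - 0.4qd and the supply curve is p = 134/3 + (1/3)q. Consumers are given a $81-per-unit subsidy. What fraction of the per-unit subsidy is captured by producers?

Producer share = 5/11

Pre-subsidy: 344.8 - 0.4q = 134/3 + (1/3)q gives q* = 4502/11 and p* = 1992/11.
With the rebate, buyers effectively pay pb = ps − 81, where ps is the price sellers receive.
On the curves, pb = 344.8 - 0.4q and ps = 134/3 + (1/3)q; the wedge ps − pb = 81 gives 134/3 + (1/3)q − (344.8 - 0.4q) = 81, so q' = 5717/11.
Then pb = 344.8 − 0.4·(5717/11) = 1506/11 and ps = 134/3 + (1/3)·(5717/11) = 2397/11.
Buyers' price falls by p* − pb = 1992/11 − 1506/11 = 486/11; sellers' price rises by ps − p* = 2397/11 − 1992/11 = 405/11.
So producers capture (405/11)/81 = 5/11 of each unit of subsidy.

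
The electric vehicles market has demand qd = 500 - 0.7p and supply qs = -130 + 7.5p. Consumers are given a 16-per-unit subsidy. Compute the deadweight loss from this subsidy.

Pre-subsidy: 500 - 0.7p = -130 + 7.5p gives p* = 3150/41, q* = 18295/41.
With the rebate, buyers effectively pay pb = ps − 16, where ps is the price sellers receive.
Demand in terms of ps becomes qd = 500 − 0.7(ps − 16) = 511.2 - 0.7ps. Setting this equal to supply: 511.2 - 0.7ps = -130 + 7.5ps, so ps = 3206/41.
Buyers pay pb = 3206/41 − 16 = 2550/41; q' = -130 + 7.5·(3206/41) = 18715/41.
The subsidy expands output by 18715/41 − 18295/41 = 420/41 past the efficient level; on those units the gap between marginal cost and willingness to pay runs from 0 up to 16.
DWL = ½ × 16 × 420/41 = 3360/41.

Deadweight loss = 3360/41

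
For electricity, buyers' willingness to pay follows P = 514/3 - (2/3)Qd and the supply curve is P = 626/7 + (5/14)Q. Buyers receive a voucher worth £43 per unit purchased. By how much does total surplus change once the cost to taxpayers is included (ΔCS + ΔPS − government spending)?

Net change in total surplus = -£903

Pre-subsidy: 514/3 - (2/3)Q = 626/7 + (5/14)Q gives Q* = 80 and P* = 118.
With the rebate, buyers effectively pay Pb = Ps − 43, where Ps is the price sellers receive.
On the curves, Pb = 514/3 - (2/3)Q and Ps = 626/7 + (5/14)Q; the wedge Ps − Pb = 43 gives 626/7 + (5/14)Q − (514/3 - (2/3)Q) = 43, so Q' = 122.
Then Pb = 514/3 − (2/3)·122 = 90 and Ps = 626/7 + (5/14)·122 = 133.
ΔCS = ½(80 + 122)(118 − 90) = 2828; ΔPS = ½(80 + 122)(133 − 118) = 1515.
Government spending = 43 × 122 = 5246.
Net change = 2828 + 1515 − 5246 = -903. The loss equals the DWL triangle ½·43·42.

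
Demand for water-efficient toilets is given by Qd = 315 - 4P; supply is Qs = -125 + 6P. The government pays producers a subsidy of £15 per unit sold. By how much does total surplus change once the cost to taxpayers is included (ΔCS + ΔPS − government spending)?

Net change in total surplus = -£270

Pre-subsidy: 315 - 4P = -125 + 6P gives P* = 44, Q* = 139.
With the subsidy, sellers receive Ps = Pb + 15 for each unit, where Pb is the price buyers pay.
Supply in terms of Pb becomes Qs = -125 + 6(Pb + 15) = -35 + 6Pb. Setting this equal to demand: 315 - 4Pb = -35 + 6Pb, so Pb = 35.
Sellers receive Ps = 35 + 15 = 50; Q' = 315 − 4·35 = 175.
ΔCS = ½(139 + 175)(44 − 35) = 1413; ΔPS = ½(139 + 175)(50 − 44) = 942.
Government spending = 15 × 175 = 2625.
Net change = 1413 + 942 − 2625 = -270. The loss equals the DWL triangle ½·15·36.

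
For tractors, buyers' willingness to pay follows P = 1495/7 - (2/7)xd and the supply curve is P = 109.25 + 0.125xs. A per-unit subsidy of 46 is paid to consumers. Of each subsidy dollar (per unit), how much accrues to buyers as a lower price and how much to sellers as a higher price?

Buyers gain 32 per unit; sellers gain 14 per unit

Pre-subsidy: 1495/7 - (2/7)x = 109.25 + 0.125x gives x* = 254 and P* = 141.
With the rebate, buyers effectively pay Pb = Ps − 46, where Ps is the price sellers receive.
On the curves, Pb = 1495/7 - (2/7)x and Ps = 109.25 + 0.125x; the wedge Ps − Pb = 46 gives 109.25 + 0.125x − (1495/7 - (2/7)x) = 46, so x' = 366.
Then Pb = 1495/7 − (2/7)·366 = 109 and Ps = 109.25 + 0.125·366 = 155.
Buyers' price falls by P* − Pb = 141 − 109 = 32; sellers' price rises by Ps − P* = 155 − 141 = 14.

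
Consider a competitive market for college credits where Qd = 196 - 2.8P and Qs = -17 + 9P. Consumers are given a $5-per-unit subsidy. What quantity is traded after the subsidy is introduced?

Pre-subsidy: 196 - 2.8P = -17 + 9P gives P* = 1065/59, Q* = 8582/59.
With the rebate, buyers effectively pay Pb = Ps − 5, where Ps is the price sellers receive.
Demand in terms of Ps becomes Qd = 196 − 2.8(Ps − 5) = 210 - 2.8Ps. Setting this equal to supply: 210 - 2.8Ps = -17 + 9Ps, so Ps = 1135/59.
Buyers pay Pb = 1135/59 − 5 = 840/59; Q' = -17 + 9·(1135/59) = 9212/59.

Q' = 9212/59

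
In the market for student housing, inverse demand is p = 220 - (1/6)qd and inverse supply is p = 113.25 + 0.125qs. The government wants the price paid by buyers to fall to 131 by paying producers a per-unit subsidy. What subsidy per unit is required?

At a buyer price of 131, quantity demanded is 1320 − 6·131 = 534.
Sellers supply 534 only when they receive ps = 113.25 + 0.125·534 = 180.
s = ps − pb = 180 − 131 = 49.

Required subsidy s = 49 per unit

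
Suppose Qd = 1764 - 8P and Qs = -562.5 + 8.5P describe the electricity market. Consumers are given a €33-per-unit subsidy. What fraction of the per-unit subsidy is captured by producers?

Producer share = 16/33

Pre-subsidy: 1764 - 8P = -562.5 + 8.5P gives P* = 141, Q* = 636.
With the rebate, buyers effectively pay Pb = Ps − 33, where Ps is the price sellers receive.
Demand in terms of Ps becomes Qd = 1764 − 8(Ps − 33) = 2028 - 8Ps. Setting this equal to supply: 2028 - 8Ps = -562.5 + 8.5Ps, so Ps = 157.
Buyers pay Pb = 157 − 33 = 124; Q' = -562.5 + 8.5·157 = 772.
Buyers' price falls by P* − Pb = 141 − 124 = 17; sellers' price rises by Ps − P* = 157 − 141 = 16.
So producers capture 16/33 = 16/33 of each unit of subsidy.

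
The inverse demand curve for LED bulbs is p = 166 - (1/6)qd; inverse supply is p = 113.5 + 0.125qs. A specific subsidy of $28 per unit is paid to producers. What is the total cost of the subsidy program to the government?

Government cost = $7728

Pre-subsidy: 166 - (1/6)q = 113.5 + 0.125q gives q* = 180 and p* = 136.
With the subsidy, sellers receive ps = pb + 28 for each unit, where pb is the price buyers pay.
On the curves, pb = 166 - (1/6)q and ps = 113.5 + 0.125q; the wedge ps − pb = 28 gives 113.5 + 0.125q − (166 - (1/6)q) = 28, so q' = 276.
Then pb = 166 − (1/6)·276 = 120 and ps = 113.5 + 0.125·276 = 148.
Government outlay = subsidy × quantity = 28 × 276 = 7728.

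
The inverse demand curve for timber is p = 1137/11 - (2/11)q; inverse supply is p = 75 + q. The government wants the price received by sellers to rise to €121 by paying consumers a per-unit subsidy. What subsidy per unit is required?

Required subsidy s = €26 per unit

At a seller price of 121, quantity supplied is -75 + 1·121 = 46.
Buyers absorb 46 only when they pay pb = 1137/11 − (2/11)·46 = 95.
s = ps − pb = 121 − 95 = 26.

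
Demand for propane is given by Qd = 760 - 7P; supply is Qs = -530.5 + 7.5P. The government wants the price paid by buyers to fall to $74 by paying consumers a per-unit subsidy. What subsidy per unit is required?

Required subsidy s = $29 per unit

At a buyer price of 74, quantity demanded is 760 − 7·74 = 242.
Sellers supply 242 only when they receive Ps with -530.5 + 7.5·Ps = 242, i.e. Ps = 103.
s = Ps − Pb = 103 − 74 = 29.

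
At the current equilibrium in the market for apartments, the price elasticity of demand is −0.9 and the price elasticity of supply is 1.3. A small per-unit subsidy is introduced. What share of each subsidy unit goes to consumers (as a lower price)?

Consumer share = 13/22

For a small subsidy around the equilibrium, the benefit split depends on the relative slopes, which at a point are proportional to the elasticities.
Buyer share = εs/(εs + |εd|) = 1.3/(1.3 + 0.9) = 13/22; seller share = |εd|/(εs + |εd|) = 9/22.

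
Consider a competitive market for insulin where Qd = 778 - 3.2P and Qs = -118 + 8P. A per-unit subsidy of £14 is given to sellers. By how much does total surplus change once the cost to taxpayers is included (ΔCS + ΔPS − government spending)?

Net change in total surplus = -£224

Pre-subsidy: 778 - 3.2P = -118 + 8P gives P* = 80, Q* = 522.
With the subsidy, sellers receive Ps = Pb + 14 for each unit, where Pb is the price buyers pay.
Supply in terms of Pb becomes Qs = -118 + 8(Pb + 14) = -6 + 8Pb. Setting this equal to demand: 778 - 3.2Pb = -6 + 8Pb, so Pb = 70.
Sellers receive Ps = 70 + 14 = 84; Q' = 778 − 3.2·70 = 554.
ΔCS = ½(522 + 554)(80 − 70) = 5380; ΔPS = ½(522 + 554)(84 − 80) = 2152.
Government spending = 14 × 554 = 7756.
Net change = 5380 + 2152 − 7756 = -224. The loss equals the DWL triangle ½·14·32.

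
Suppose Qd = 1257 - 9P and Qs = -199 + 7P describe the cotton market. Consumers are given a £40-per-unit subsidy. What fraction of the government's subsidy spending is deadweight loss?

DWL / government spending = 105/794

Pre-subsidy: 1257 - 9P = -199 + 7P gives P* = 91, Q* = 438.
With the rebate, buyers effectively pay Pb = Ps − 40, where Ps is the price sellers receive.
Demand in terms of Ps becomes Qd = 1257 − 9(Ps − 40) = 1617 - 9Ps. Setting this equal to supply: 1617 - 9Ps = -199 + 7Ps, so Ps = 113.5.
Buyers pay Pb = 113.5 − 40 = 73.5; Q' = -199 + 7·113.5 = 595.5.
ΔCS = ½(438 + 595.5)(91 − 73.5) = 9043.125; ΔPS = ½(438 + 595.5)(113.5 − 91) = 11626.875.
Government spending = 40 × 595.5 = 23820.
DWL = ½ × 40 × (595.5 − 438) = 3150; fraction = 3150 / 23820 = 105/794.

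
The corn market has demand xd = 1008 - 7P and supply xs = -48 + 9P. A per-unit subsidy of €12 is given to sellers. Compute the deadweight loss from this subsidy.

Pre-subsidy: 1008 - 7P = -48 + 9P gives P* = 66, x* = 546.
With the subsidy, sellers receive Ps = Pb + 12 for each unit, where Pb is the price buyers pay.
Supply in terms of Pb becomes xs = -48 + 9(Pb + 12) = 60 + 9Pb. Setting this equal to demand: 1008 - 7Pb = 60 + 9Pb, so Pb = 59.25.
Sellers receive Ps = 59.25 + 12 = 71.25; x' = 1008 − 7·59.25 = 593.25.
The subsidy expands output by 593.25 − 546 = 47.25 past the efficient level; on those units the gap between marginal cost and willingness to pay runs from 0 up to 12.
DWL = ½ × 12 × 47.25 = 283.5.

Deadweight loss = €283.5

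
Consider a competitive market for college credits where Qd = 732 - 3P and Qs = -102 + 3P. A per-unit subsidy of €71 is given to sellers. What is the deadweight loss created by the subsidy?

Deadweight loss = €3780.75

Pre-subsidy: 732 - 3P = -102 + 3P gives P* = 139, Q* = 315.
With the subsidy, sellers receive Ps = Pb + 71 for each unit, where Pb is the price buyers pay.
Supply in terms of Pb becomes Qs = -102 + 3(Pb + 71) = 111 + 3Pb. Setting this equal to demand: 732 - 3Pb = 111 + 3Pb, so Pb = 103.5.
Sellers receive Ps = 103.5 + 71 = 174.5; Q' = 732 − 3·103.5 = 421.5.
The subsidy expands output by 421.5 − 315 = 106.5 past the efficient level; on those units the gap between marginal cost and willingness to pay runs from 0 up to 71.
DWL = ½ × 71 × 106.5 = 3780.75.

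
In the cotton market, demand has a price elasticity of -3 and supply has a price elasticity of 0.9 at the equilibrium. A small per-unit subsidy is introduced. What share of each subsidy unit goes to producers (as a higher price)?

For a small subsidy around the equilibrium, the benefit split depends on the relative slopes, which at a point are proportional to the elasticities.
Buyer share = εs/(εs + |εd|) = 0.9/(0.9 + 3) = 3/13; seller share = |εd|/(εs + |εd|) = 10/13.
So producers capture 10/13 of the subsidy.

Producer share = 10/13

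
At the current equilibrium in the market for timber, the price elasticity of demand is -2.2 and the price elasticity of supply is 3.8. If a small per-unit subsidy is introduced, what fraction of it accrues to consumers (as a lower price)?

For a small subsidy around the equilibrium, the benefit split depends on the relative slopes, which at a point are proportional to the elasticities.
Buyer share = εs/(εs + |εd|) = 3.8/(3.8 + 2.2) = 19/30; seller share = |εd|/(εs + |εd|) = 11/30.

Consumer share = 19/30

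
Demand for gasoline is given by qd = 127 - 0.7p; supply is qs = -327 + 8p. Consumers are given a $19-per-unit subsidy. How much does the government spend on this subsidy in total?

Pre-subsidy: 127 - 0.7p = -327 + 8p gives p* = 4540/87, q* = 7871/87.
With the rebate, buyers effectively pay pb = ps − 19, where ps is the price sellers receive.
Demand in terms of ps becomes qd = 127 − 0.7(ps − 19) = 140.3 - 0.7ps. Setting this equal to supply: 140.3 - 0.7ps = -327 + 8ps, so ps = 4673/87.
Buyers pay pb = 4673/87 − 19 = 3020/87; q' = -327 + 8·(4673/87) = 8935/87.
Government outlay = subsidy × quantity = 19 × 8935/87 = 169765/87.

Government cost = 169765/87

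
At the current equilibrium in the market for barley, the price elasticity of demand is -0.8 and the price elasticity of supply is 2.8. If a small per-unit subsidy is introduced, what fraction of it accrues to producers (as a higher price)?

For a small subsidy around the equilibrium, the benefit split depends on the relative slopes, which at a point are proportional to the elasticities.
Buyer share = εs/(εs + |εd|) = 2.8/(2.8 + 0.8) = 7/9; seller share = |εd|/(εs + |εd|) = 2/9.
So producers capture 2/9 of the subsidy.

Producer share = 2/9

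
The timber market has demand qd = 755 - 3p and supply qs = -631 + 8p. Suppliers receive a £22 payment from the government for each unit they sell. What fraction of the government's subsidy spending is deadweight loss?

DWL / government spending = 24/425

Pre-subsidy: 755 - 3p = -631 + 8p gives p* = 126, q* = 377.
With the subsidy, sellers receive ps = pb + 22 for each unit, where pb is the price buyers pay.
Supply in terms of pb becomes qs = -631 + 8(pb + 22) = -455 + 8pb. Setting this equal to demand: 755 - 3pb = -455 + 8pb, so pb = 110.
Sellers receive ps = 110 + 22 = 132; q' = 755 − 3·110 = 425.
ΔCS = ½(377 + 425)(126 − 110) = 6416; ΔPS = ½(377 + 425)(132 − 126) = 2406.
Government spending = 22 × 425 = 9350.
DWL = ½ × 22 × (425 − 377) = 528; fraction = 528 / 9350 = 24/425.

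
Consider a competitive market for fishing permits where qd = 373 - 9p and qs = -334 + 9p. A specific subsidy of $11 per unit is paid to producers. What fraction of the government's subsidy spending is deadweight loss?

Pre-subsidy: 373 - 9p = -334 + 9p gives p* = 707/18, q* = 19.5.
With the subsidy, sellers receive ps = pb + 11 for each unit, where pb is the price buyers pay.
Supply in terms of pb becomes qs = -334 + 9(pb + 11) = -235 + 9pb. Setting this equal to demand: 373 - 9pb = -235 + 9pb, so pb = 304/9.
Sellers receive ps = 304/9 + 11 = 403/9; q' = 373 − 9·(304/9) = 69.
ΔCS = ½(19.5 + 69)(707/18 − 304/9) = 243.375; ΔPS = ½(19.5 + 69)(403/9 − 707/18) = 243.375.
Government spending = 11 × 69 = 759.
DWL = ½ × 11 × (69 − 19.5) = 272.25; fraction = 272.25 / 759 = 33/92.

DWL / government spending = 33/92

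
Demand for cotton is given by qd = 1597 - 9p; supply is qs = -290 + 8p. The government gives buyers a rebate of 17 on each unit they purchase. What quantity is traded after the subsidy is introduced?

q' = 670

Pre-subsidy: 1597 - 9p = -290 + 8p gives p* = 111, q* = 598.
With the rebate, buyers effectively pay pb = ps − 17, where ps is the price sellers receive.
Demand in terms of ps becomes qd = 1597 − 9(ps − 17) = 1750 - 9ps. Setting this equal to supply: 1750 - 9ps = -290 + 8ps, so ps = 120.
Buyers pay pb = 120 − 17 = 103; q' = -290 + 8·120 = 670.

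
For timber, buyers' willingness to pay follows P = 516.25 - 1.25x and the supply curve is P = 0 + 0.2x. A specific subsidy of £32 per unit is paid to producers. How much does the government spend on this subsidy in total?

Government cost = 350880/29

Pre-subsidy: 516.25 - 1.25x = 0 + 0.2x gives x* = 10325/29 and P* = 2065/29.
With the subsidy, sellers receive Ps = Pb + 32 for each unit, where Pb is the price buyers pay.
On the curves, Pb = 516.25 - 1.25x and Ps = 0 + 0.2x; the wedge Ps − Pb = 32 gives 0 + 0.2x − (516.25 - 1.25x) = 32, so x' = 10965/29.
Then Pb = 516.25 − 1.25·(10965/29) = 1265/29 and Ps = 0 + 0.2·(10965/29) = 2193/29.
Government outlay = subsidy × quantity = 32 × 10965/29 = 350880/29.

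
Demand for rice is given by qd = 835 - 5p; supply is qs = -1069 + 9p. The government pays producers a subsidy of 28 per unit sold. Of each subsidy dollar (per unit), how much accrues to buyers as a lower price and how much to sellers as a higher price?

Buyers gain 18 per unit; sellers gain 10 per unit

Pre-subsidy: 835 - 5p = -1069 + 9p gives p* = 136, q* = 155.
With the subsidy, sellers receive ps = pb + 28 for each unit, where pb is the price buyers pay.
Supply in terms of pb becomes qs = -1069 + 9(pb + 28) = -817 + 9pb. Setting this equal to demand: 835 - 5pb = -817 + 9pb, so pb = 118.
Sellers receive ps = 118 + 28 = 146; q' = 835 − 5·118 = 245.
Buyers' price falls by p* − pb = 136 − 118 = 18; sellers' price rises by ps − p* = 146 − 136 = 10.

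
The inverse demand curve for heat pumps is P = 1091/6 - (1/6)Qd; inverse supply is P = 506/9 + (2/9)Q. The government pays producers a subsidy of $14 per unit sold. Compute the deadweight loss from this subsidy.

Pre-subsidy: 1091/6 - (1/6)Q = 506/9 + (2/9)Q gives Q* = 323 and P* = 128.
With the subsidy, sellers receive Ps = Pb + 14 for each unit, where Pb is the price buyers pay.
On the curves, Pb = 1091/6 - (1/6)Q and Ps = 506/9 + (2/9)Q; the wedge Ps − Pb = 14 gives 506/9 + (2/9)Q − (1091/6 - (1/6)Q) = 14, so Q' = 359.
Then Pb = 1091/6 − (1/6)·359 = 122 and Ps = 506/9 + (2/9)·359 = 136.
The subsidy expands output by 359 − 323 = 36 past the efficient level; on those units the gap between marginal cost and willingness to pay runs from 0 up to 14.
DWL = ½ × 14 × 36 = 252.

Deadweight loss = $252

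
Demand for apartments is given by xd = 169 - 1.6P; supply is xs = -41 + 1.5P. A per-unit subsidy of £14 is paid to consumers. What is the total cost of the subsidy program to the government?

Government cost = 31010/31

Pre-subsidy: 169 - 1.6P = -41 + 1.5P gives P* = 2100/31, x* = 1879/31.
With the rebate, buyers effectively pay Pb = Ps − 14, where Ps is the price sellers receive.
Demand in terms of Ps becomes xd = 169 − 1.6(Ps − 14) = 191.4 - 1.6Ps. Setting this equal to supply: 191.4 - 1.6Ps = -41 + 1.5Ps, so Ps = 2324/31.
Buyers pay Pb = 2324/31 − 14 = 1890/31; x' = -41 + 1.5·(2324/31) = 2215/31.
Government outlay = subsidy × quantity = 14 × 2215/31 = 31010/31.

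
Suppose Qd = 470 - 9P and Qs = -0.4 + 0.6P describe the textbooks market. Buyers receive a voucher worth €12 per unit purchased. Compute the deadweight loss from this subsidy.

Deadweight loss = €40.5

Pre-subsidy: 470 - 9P = -0.4 + 0.6P gives P* = 49, Q* = 29.
With the rebate, buyers effectively pay Pb = Ps − 12, where Ps is the price sellers receive.
Demand in terms of Ps becomes Qd = 470 − 9(Ps − 12) = 578 - 9Ps. Setting this equal to supply: 578 - 9Ps = -0.4 + 0.6Ps, so Ps = 60.25.
Buyers pay Pb = 60.25 − 12 = 48.25; Q' = -0.4 + 0.6·60.25 = 35.75.
The subsidy expands output by 35.75 − 29 = 6.75 past the efficient level; on those units the gap between marginal cost and willingness to pay runs from 0 up to 12.
DWL = ½ × 12 × 6.75 = 40.5.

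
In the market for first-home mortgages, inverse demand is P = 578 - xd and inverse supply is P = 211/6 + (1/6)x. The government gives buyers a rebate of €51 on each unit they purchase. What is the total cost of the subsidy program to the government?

Pre-subsidy: 578 - x = 211/6 + (1/6)x gives x* = 3257/7 and P* = 789/7.
With the rebate, buyers effectively pay Pb = Ps − 51, where Ps is the price sellers receive.
On the curves, Pb = 578 - x and Ps = 211/6 + (1/6)x; the wedge Ps − Pb = 51 gives 211/6 + (1/6)x − (578 - x) = 51, so x' = 509.
Then Pb = 578 − 1·509 = 69 and Ps = 211/6 + (1/6)·509 = 120.
Government outlay = subsidy × quantity = 51 × 509 = 25959.

Government cost = €25959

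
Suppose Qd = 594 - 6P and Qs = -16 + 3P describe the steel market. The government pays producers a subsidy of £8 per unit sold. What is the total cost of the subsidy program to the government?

Pre-subsidy: 594 - 6P = -16 + 3P gives P* = 610/9, Q* = 562/3.
With the subsidy, sellers receive Ps = Pb + 8 for each unit, where Pb is the price buyers pay.
Supply in terms of Pb becomes Qs = -16 + 3(Pb + 8) = 8 + 3Pb. Setting this equal to demand: 594 - 6Pb = 8 + 3Pb, so Pb = 586/9.
Sellers receive Ps = 586/9 + 8 = 658/9; Q' = 594 − 6·(586/9) = 610/3.
Government outlay = subsidy × quantity = 8 × 610/3 = 4880/3.

Government cost = 4880/3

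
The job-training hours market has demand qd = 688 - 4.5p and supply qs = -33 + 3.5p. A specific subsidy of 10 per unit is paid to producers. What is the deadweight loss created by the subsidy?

Deadweight loss = 98.4375

Pre-subsidy: 688 - 4.5p = -33 + 3.5p gives p* = 90.125, q* = 282.4375.
With the subsidy, sellers receive ps = pb + 10 for each unit, where pb is the price buyers pay.
Supply in terms of pb becomes qs = -33 + 3.5(pb + 10) = 2 + 3.5pb. Setting this equal to demand: 688 - 4.5pb = 2 + 3.5pb, so pb = 85.75.
Sellers receive ps = 85.75 + 10 = 95.75; q' = 688 − 4.5·85.75 = 302.125.
The subsidy expands output by 302.125 − 282.4375 = 19.6875 past the efficient level; on those units the gap between marginal cost and willingness to pay runs from 0 up to 10.
DWL = ½ × 10 × 19.6875 = 98.4375.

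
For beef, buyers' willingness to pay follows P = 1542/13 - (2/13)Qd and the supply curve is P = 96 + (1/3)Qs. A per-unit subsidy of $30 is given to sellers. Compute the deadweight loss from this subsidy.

Pre-subsidy: 1542/13 - (2/13)Q = 96 + (1/3)Q gives Q* = 882/19 and P* = 2118/19.
With the subsidy, sellers receive Ps = Pb + 30 for each unit, where Pb is the price buyers pay.
On the curves, Pb = 1542/13 - (2/13)Q and Ps = 96 + (1/3)Q; the wedge Ps − Pb = 30 gives 96 + (1/3)Q − (1542/13 - (2/13)Q) = 30, so Q' = 108.
Then Pb = 1542/13 − (2/13)·108 = 102 and Ps = 96 + (1/3)·108 = 132.
The subsidy expands output by 108 − 882/19 = 1170/19 past the efficient level; on those units the gap between marginal cost and willingness to pay runs from 0 up to 30.
DWL = ½ × 30 × 1170/19 = 17550/19.

Deadweight loss = 17550/19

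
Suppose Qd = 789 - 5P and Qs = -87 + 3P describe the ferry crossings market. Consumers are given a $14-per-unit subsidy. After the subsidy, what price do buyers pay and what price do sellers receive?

Buyers pay $104.25; sellers receive $118.25

Pre-subsidy: 789 - 5P = -87 + 3P gives P* = 109.5, Q* = 241.5.
With the rebate, buyers effectively pay Pb = Ps − 14, where Ps is the price sellers receive.
Demand in terms of Ps becomes Qd = 789 − 5(Ps − 14) = 859 - 5Ps. Setting this equal to supply: 859 - 5Ps = -87 + 3Ps, so Ps = 118.25.
Buyers pay Pb = 118.25 − 14 = 104.25; Q' = -87 + 3·118.25 = 267.75.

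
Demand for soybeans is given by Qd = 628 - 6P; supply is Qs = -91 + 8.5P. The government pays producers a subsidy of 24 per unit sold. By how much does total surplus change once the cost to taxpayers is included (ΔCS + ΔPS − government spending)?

Net change in total surplus = -29376/29

Pre-subsidy: 628 - 6P = -91 + 8.5P gives P* = 1438/29, Q* = 9584/29.
With the subsidy, sellers receive Ps = Pb + 24 for each unit, where Pb is the price buyers pay.
Supply in terms of Pb becomes Qs = -91 + 8.5(Pb + 24) = 113 + 8.5Pb. Setting this equal to demand: 628 - 6Pb = 113 + 8.5Pb, so Pb = 1030/29.
Sellers receive Ps = 1030/29 + 24 = 1726/29; Q' = 628 − 6·(1030/29) = 12032/29.
ΔCS = ½(9584/29 + 12032/29)(1438/29 − 1030/29) = 4409664/841; ΔPS = ½(9584/29 + 12032/29)(1726/29 − 1438/29) = 3112704/841.
Government spending = 24 × 12032/29 = 288768/29.
Net change = 4409664/841 + 3112704/841 − 288768/29 = -29376/29. The loss equals the DWL triangle ½·24·2448/29.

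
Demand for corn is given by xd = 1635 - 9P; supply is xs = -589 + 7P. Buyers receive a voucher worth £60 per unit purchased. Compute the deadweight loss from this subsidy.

Pre-subsidy: 1635 - 9P = -589 + 7P gives P* = 139, x* = 384.
With the rebate, buyers effectively pay Pb = Ps − 60, where Ps is the price sellers receive.
Demand in terms of Ps becomes xd = 1635 − 9(Ps − 60) = 2175 - 9Ps. Setting this equal to supply: 2175 - 9Ps = -589 + 7Ps, so Ps = 172.75.
Buyers pay Pb = 172.75 − 60 = 112.75; x' = -589 + 7·172.75 = 620.25.
The subsidy expands output by 620.25 − 384 = 236.25 past the efficient level; on those units the gap between marginal cost and willingness to pay runs from 0 up to 60.
DWL = ½ × 60 × 236.25 = 7087.5.

Deadweight loss = £7087.5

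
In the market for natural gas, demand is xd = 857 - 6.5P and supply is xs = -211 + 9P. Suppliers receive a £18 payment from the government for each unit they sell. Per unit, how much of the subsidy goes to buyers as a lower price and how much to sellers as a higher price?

Buyers gain 324/31 per unit; sellers gain 234/31 per unit

Pre-subsidy: 857 - 6.5P = -211 + 9P gives P* = 2136/31, x* = 12683/31.
With the subsidy, sellers receive Ps = Pb + 18 for each unit, where Pb is the price buyers pay.
Supply in terms of Pb becomes xs = -211 + 9(Pb + 18) = -49 + 9Pb. Setting this equal to demand: 857 - 6.5Pb = -49 + 9Pb, so Pb = 1812/31.
Sellers receive Ps = 1812/31 + 18 = 2370/31; x' = 857 − 6.5·(1812/31) = 14789/31.
Buyers' price falls by P* − Pb = 2136/31 − 1812/31 = 324/31; sellers' price rises by Ps − P* = 2370/31 − 2136/31 = 234/31.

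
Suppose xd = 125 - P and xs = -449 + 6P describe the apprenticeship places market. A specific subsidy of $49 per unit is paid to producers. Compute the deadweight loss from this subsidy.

Deadweight loss = $1029

Pre-subsidy: 125 - P = -449 + 6P gives P* = 82, x* = 43.
With the subsidy, sellers receive Ps = Pb + 49 for each unit, where Pb is the price buyers pay.
Supply in terms of Pb becomes xs = -449 + 6(Pb + 49) = -155 + 6Pb. Setting this equal to demand: 125 - Pb = -155 + 6Pb, so Pb = 40.
Sellers receive Ps = 40 + 49 = 89; x' = 125 − 1·40 = 85.
The subsidy expands output by 85 − 43 = 42 past the efficient level; on those units the gap between marginal cost and willingness to pay runs from 0 up to 49.
DWL = ½ × 49 × 42 = 1029.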